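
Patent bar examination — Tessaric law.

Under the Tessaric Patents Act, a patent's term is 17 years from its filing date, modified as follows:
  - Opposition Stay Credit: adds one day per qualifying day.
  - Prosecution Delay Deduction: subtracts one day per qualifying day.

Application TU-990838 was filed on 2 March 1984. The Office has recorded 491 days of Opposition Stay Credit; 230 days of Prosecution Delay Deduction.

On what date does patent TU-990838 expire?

November 18, 2001

Base term: filing date + 17 years → 2 March 2001.
Opposition Stay Credit: +491 days → 6 July 2002.
Prosecution Delay Deduction: −230 days → 18 November 2001.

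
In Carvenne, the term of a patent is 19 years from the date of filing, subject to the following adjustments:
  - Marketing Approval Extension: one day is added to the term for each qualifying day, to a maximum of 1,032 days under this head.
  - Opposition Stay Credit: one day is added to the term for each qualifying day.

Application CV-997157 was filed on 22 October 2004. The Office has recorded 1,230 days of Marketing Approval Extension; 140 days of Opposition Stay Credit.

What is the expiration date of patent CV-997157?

2027-01-06

Base term: filing date + 19 years → 22 October 2023.
Marketing Approval Extension: 1230 days claimed exceeds the 1032-day cap, so +1032 days → 19 August 2026.
Opposition Stay Credit: +140 days → 6 January 2027.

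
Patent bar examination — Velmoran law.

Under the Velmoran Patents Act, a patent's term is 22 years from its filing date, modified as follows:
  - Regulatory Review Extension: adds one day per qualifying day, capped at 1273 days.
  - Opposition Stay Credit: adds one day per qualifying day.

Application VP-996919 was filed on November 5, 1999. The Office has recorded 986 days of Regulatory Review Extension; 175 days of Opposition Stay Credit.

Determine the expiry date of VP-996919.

Base term: filing date + 22 years → 5 November 2021.
Regulatory Review Extension: 986 days (within the 1273-day cap) → +986 days → 18 July 2024.
Opposition Stay Credit: +175 days → 9 January 2025.

January 9, 2025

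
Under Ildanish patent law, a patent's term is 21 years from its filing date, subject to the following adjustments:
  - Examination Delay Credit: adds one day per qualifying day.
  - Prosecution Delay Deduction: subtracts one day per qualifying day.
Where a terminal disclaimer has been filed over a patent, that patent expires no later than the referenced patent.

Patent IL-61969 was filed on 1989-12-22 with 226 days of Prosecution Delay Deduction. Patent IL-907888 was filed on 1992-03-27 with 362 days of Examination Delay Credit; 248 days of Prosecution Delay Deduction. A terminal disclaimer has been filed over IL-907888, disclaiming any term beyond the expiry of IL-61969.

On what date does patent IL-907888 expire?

Natural term of IL-907888:
  Base: filing + 21 years → 27 March 2013.
  Examination Delay Credit: +362 days → 24 March 2014.
  Prosecution Delay Deduction: −248 days → 19 July 2013.
Expiry of referenced patent IL-61969:
  Base: filing + 21 years → 22 December 2010.
  Prosecution Delay Deduction: −226 days → 10 May 2010.
Terminal disclaimer: IL-907888 expires on the earlier of 19 July 2013 and 10 May 2010.

2010-05-10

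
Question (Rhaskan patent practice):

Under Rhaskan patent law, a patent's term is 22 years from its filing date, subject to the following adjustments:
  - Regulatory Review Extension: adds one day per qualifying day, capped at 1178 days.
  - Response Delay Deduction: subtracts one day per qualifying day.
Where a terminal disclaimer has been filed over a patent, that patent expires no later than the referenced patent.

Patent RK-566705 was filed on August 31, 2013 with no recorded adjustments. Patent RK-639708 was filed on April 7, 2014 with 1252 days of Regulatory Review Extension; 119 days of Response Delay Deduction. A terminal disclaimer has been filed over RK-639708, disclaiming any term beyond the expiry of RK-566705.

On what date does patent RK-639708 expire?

Natural term of RK-639708:
  Base: filing + 22 years → 7 April 2036.
  Regulatory Review Extension: 1252 days claimed exceeds the 1178-day cap, so +1178 days → 29 June 2039.
  Response Delay Deduction: −119 days → 2 March 2039.
Expiry of referenced patent RK-566705:
  Base: filing + 22 years → 31 August 2035.
Terminal disclaimer: RK-639708 expires on the earlier of 2 March 2039 and 31 August 2035.

2035-08-31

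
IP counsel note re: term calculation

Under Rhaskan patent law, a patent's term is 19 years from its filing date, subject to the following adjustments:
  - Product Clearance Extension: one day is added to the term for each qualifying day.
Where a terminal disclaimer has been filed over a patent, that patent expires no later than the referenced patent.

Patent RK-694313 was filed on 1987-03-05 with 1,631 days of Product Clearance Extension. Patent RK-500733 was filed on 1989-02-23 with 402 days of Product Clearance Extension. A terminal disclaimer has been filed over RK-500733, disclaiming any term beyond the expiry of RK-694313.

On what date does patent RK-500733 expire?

March 31, 2009

Natural term of RK-500733:
  Base: filing + 19 years → 23 February 2008.
  Product Clearance Extension: +402 days → 31 March 2009.
Expiry of referenced patent RK-694313:
  Base: filing + 19 years → 5 March 2006.
  Product Clearance Extension: +1631 days → 22 August 2010.
Terminal disclaimer: RK-500733 expires on the earlier of 31 March 2009 and 22 August 2010.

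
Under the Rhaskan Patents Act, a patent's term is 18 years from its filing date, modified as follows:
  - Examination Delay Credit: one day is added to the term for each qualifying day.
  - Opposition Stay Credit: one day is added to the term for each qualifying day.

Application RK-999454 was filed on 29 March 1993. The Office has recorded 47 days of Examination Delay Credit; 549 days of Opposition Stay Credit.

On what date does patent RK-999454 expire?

November 14, 2012

Base term: filing date + 18 years → 29 March 2011.
Examination Delay Credit: +47 days → 15 May 2011.
Opposition Stay Credit: +549 days → 14 November 2012.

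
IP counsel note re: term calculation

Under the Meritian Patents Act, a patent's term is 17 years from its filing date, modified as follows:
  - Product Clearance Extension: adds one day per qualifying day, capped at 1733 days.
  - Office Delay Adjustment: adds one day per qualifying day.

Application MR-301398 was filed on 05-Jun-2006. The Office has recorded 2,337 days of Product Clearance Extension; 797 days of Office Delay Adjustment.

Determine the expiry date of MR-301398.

Base term: filing date + 17 years → 5 June 2023.
Product Clearance Extension: 2337 days claimed exceeds the 1733-day cap, so +1733 days → 3 March 2028.
Office Delay Adjustment: +797 days → 9 May 2030.

May 9, 2030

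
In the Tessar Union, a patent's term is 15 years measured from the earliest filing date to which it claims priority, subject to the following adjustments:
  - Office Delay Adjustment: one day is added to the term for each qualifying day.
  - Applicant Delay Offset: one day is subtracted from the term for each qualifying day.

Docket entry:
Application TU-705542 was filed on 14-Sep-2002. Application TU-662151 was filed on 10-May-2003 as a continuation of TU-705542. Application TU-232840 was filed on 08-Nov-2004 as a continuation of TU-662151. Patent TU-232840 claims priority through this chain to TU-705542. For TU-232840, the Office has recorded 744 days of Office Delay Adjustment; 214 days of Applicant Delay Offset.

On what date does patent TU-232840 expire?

February 26, 2019

Earliest priority filing: 14 September 2002.
Base term: 14 September 2002 + 15 years → 14 September 2017.
Office Delay Adjustment: +744 days → 28 September 2019.
Applicant Delay Offset: −214 days → 26 February 2019.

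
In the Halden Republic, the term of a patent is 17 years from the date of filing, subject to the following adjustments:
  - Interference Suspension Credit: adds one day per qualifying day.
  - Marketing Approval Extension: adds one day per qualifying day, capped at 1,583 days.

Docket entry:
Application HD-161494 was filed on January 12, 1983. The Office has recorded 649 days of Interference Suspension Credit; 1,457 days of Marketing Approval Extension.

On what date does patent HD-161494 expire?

Base term: filing date + 17 years → 12 January 2000.
Interference Suspension Credit: +649 days → 22 October 2001.
Marketing Approval Extension: 1457 days (within the 1583-day cap) → +1457 days → 18 October 2005.

2005-10-18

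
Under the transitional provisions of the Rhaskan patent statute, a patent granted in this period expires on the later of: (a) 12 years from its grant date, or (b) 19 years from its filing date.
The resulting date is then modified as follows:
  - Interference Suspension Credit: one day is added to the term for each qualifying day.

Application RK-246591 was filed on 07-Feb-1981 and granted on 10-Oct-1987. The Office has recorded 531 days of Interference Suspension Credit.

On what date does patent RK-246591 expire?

(a) grant + 12 years → 10 October 1999.
(b) filing + 19 years → 7 February 2000.
Later of the two: 7 February 2000.
Interference Suspension Credit: +531 days → 22 July 2001.

2001-07-22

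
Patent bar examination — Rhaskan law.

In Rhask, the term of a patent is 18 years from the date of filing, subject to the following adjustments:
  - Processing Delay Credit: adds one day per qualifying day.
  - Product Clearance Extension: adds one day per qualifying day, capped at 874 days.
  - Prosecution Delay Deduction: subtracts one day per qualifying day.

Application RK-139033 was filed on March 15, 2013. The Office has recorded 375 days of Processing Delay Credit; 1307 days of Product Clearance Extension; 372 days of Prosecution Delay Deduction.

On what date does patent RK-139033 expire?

2033-08-08

Base term: filing date + 18 years → 15 March 2031.
Processing Delay Credit: +375 days → 24 March 2032.
Product Clearance Extension: 1307 days claimed exceeds the 874-day cap, so +874 days → 15 August 2034.
Prosecution Delay Deduction: −372 days → 8 August 2033.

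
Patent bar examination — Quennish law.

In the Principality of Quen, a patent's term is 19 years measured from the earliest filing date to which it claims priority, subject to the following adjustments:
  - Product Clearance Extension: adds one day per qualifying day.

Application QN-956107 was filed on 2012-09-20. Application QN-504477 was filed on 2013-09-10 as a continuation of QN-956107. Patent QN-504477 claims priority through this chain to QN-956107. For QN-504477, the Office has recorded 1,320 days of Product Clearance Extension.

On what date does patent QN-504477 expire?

2035-05-02

Earliest priority filing: 20 September 2012.
Base term: 20 September 2012 + 19 years → 20 September 2031.
Product Clearance Extension: +1320 days → 2 May 2035.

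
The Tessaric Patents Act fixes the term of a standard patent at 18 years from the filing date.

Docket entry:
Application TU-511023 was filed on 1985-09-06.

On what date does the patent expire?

September 6, 2003

Filing date + 18 years → 6 September 2003.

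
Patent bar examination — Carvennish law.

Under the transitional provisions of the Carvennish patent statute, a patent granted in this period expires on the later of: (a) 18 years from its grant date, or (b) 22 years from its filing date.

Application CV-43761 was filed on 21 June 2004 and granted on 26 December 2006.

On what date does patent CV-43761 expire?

June 21, 2026

(a) grant + 18 years → 26 December 2024.
(b) filing + 22 years → 21 June 2026.
Later of the two: 21 June 2026.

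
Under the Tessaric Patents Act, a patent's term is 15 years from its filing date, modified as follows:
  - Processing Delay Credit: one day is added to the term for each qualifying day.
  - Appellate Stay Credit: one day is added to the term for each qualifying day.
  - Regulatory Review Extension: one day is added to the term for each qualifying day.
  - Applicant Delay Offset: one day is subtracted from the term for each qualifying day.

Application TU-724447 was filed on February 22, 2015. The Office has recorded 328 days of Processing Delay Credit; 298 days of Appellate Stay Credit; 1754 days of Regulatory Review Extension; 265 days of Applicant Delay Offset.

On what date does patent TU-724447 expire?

Base term: filing date + 15 years → 22 February 2030.
Processing Delay Credit: +328 days → 16 January 2031.
Appellate Stay Credit: +298 days → 10 November 2031.
Regulatory Review Extension: +1754 days → 29 August 2036.
Applicant Delay Offset: −265 days → 8 December 2035.

2035-12-08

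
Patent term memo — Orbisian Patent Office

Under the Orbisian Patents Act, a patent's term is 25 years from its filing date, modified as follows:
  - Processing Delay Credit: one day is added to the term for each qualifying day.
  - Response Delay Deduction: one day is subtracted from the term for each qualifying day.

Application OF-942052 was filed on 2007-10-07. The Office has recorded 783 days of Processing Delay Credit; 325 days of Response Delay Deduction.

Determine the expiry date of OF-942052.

Base term: filing date + 25 years → 7 October 2032.
Processing Delay Credit: +783 days → 29 November 2034.
Response Delay Deduction: −325 days → 8 January 2034.

2034-01-08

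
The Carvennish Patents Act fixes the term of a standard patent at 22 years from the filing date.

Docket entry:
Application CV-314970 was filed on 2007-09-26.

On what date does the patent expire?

September 26, 2029

Filing date + 22 years → 26 September 2029.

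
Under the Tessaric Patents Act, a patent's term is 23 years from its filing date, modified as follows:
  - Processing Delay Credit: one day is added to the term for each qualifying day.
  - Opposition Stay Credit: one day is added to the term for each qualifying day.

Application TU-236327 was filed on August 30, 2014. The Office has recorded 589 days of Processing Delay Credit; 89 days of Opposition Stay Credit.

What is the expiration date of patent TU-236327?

2039-07-09

Base term: filing date + 23 years → 30 August 2037.
Processing Delay Credit: +589 days → 11 April 2039.
Opposition Stay Credit: +89 days → 9 July 2039.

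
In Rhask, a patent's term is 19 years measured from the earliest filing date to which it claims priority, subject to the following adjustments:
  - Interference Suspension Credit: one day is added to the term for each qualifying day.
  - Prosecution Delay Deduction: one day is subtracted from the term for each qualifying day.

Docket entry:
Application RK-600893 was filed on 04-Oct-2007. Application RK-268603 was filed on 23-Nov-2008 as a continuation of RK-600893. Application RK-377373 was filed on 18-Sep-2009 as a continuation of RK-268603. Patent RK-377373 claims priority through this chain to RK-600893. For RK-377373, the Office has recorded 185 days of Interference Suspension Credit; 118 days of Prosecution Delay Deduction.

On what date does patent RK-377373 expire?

December 10, 2026

Earliest priority filing: 4 October 2007.
Base term: 4 October 2007 + 19 years → 4 October 2026.
Interference Suspension Credit: +185 days → 7 April 2027.
Prosecution Delay Deduction: −118 days → 10 December 2026.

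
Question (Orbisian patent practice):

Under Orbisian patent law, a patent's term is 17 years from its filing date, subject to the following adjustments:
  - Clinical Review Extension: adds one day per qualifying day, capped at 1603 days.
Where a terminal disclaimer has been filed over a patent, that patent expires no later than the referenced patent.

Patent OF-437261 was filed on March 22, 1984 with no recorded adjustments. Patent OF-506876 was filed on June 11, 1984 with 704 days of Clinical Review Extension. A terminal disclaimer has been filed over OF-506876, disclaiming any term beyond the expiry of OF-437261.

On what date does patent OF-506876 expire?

March 22, 2001

Natural term of OF-506876:
  Base: filing + 17 years → 11 June 2001.
  Clinical Review Extension: 704 days (within the 1603-day cap) → +704 days → 16 May 2003.
Expiry of referenced patent OF-437261:
  Base: filing + 17 years → 22 March 2001.
Terminal disclaimer: OF-506876 expires on the earlier of 16 May 2003 and 22 March 2001.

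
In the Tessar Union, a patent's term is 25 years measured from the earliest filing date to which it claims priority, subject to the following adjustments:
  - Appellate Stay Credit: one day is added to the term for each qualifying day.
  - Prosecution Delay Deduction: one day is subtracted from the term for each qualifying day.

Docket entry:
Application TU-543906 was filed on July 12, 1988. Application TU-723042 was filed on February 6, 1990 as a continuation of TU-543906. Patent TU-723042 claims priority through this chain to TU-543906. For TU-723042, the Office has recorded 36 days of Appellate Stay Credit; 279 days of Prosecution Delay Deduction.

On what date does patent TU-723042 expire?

2012-11-11

Earliest priority filing: 12 July 1988.
Base term: 12 July 1988 + 25 years → 12 July 2013.
Appellate Stay Credit: +36 days → 17 August 2013.
Prosecution Delay Deduction: −279 days → 11 November 2012.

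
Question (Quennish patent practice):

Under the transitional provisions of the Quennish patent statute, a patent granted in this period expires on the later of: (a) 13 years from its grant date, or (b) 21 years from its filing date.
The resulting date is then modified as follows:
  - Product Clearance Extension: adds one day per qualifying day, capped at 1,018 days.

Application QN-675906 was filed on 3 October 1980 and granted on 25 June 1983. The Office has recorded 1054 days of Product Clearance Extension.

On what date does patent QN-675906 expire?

July 17, 2004

(a) grant + 13 years → 25 June 1996.
(b) filing + 21 years → 3 October 2001.
Later of the two: 3 October 2001.
Product Clearance Extension: 1054 days claimed exceeds the 1018-day cap, so +1018 days → 17 July 2004.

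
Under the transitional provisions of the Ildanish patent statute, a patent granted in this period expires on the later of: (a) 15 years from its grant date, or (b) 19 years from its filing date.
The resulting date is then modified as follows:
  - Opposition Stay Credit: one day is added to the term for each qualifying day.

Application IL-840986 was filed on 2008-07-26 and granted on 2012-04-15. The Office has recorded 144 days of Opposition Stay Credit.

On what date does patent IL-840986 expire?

December 17, 2027

(a) grant + 15 years → 15 April 2027.
(b) filing + 19 years → 26 July 2027.
Later of the two: 26 July 2027.
Opposition Stay Credit: +144 days → 17 December 2027.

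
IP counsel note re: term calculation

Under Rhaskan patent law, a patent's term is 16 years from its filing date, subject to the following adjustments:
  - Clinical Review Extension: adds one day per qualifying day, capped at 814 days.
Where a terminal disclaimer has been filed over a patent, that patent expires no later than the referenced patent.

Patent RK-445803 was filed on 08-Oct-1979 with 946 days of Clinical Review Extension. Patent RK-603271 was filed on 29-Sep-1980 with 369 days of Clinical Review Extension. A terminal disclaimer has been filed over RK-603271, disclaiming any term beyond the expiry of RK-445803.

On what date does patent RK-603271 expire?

October 3, 1997

Natural term of RK-603271:
  Base: filing + 16 years → 29 September 1996.
  Clinical Review Extension: 369 days (within the 814-day cap) → +369 days → 3 October 1997.
Expiry of referenced patent RK-445803:
  Base: filing + 16 years → 8 October 1995.
  Clinical Review Extension: 946 days claimed exceeds the 814-day cap, so +814 days → 30 December 1997.
Terminal disclaimer: RK-603271 expires on the earlier of 3 October 1997 and 30 December 1997.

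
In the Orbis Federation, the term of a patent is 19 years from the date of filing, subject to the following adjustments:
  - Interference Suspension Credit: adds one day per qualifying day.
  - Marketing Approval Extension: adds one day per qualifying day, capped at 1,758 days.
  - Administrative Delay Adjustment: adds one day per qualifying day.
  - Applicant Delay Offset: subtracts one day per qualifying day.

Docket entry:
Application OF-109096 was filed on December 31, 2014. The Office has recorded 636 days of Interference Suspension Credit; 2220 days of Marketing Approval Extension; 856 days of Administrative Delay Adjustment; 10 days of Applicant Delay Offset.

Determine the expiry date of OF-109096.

November 14, 2042

Base term: filing date + 19 years → 31 December 2033.
Interference Suspension Credit: +636 days → 28 September 2035.
Marketing Approval Extension: 2220 days claimed exceeds the 1758-day cap, so +1758 days → 21 July 2040.
Administrative Delay Adjustment: +856 days → 24 November 2042.
Applicant Delay Offset: −10 days → 14 November 2042.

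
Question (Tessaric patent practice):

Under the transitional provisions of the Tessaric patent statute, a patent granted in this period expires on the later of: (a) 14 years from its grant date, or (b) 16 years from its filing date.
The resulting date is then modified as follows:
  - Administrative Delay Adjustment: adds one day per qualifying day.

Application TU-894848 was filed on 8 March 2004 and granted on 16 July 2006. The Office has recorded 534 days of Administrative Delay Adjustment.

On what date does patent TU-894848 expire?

(a) grant + 14 years → 16 July 2020.
(b) filing + 16 years → 8 March 2020.
Later of the two: 16 July 2020.
Administrative Delay Adjustment: +534 days → 1 January 2022.

January 1, 2022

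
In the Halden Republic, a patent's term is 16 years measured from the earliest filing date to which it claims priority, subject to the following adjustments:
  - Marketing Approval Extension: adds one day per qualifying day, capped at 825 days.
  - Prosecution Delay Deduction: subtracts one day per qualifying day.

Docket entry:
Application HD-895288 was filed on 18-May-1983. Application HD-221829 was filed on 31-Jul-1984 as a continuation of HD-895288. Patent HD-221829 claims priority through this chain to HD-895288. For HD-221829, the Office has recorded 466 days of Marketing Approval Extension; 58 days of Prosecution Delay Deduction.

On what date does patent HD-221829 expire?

June 29, 2000

Earliest priority filing: 18 May 1983.
Base term: 18 May 1983 + 16 years → 18 May 1999.
Marketing Approval Extension: 466 days (within the 825-day cap) → +466 days → 26 August 2000.
Prosecution Delay Deduction: −58 days → 29 June 2000.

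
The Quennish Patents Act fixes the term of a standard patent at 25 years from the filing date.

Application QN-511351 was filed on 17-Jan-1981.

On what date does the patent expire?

Filing date + 25 years → 17 January 2006.

2006-01-17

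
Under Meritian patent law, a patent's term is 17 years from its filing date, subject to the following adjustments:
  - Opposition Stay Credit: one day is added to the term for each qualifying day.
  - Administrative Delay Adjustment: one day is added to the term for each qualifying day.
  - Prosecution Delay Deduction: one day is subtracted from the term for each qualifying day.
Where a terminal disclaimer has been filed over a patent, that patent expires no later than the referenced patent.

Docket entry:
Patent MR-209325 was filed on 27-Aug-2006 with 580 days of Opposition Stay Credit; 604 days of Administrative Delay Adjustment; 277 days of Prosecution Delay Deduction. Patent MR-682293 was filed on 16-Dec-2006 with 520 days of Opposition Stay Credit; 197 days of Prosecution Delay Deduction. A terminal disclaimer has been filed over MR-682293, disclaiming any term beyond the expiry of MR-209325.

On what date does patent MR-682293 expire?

Natural term of MR-682293:
  Base: filing + 17 years → 16 December 2023.
  Opposition Stay Credit: +520 days → 19 May 2025.
  Prosecution Delay Deduction: −197 days → 3 November 2024.
Expiry of referenced patent MR-209325:
  Base: filing + 17 years → 27 August 2023.
  Opposition Stay Credit: +580 days → 29 March 2025.
  Administrative Delay Adjustment: +604 days → 23 November 2026.
  Prosecution Delay Deduction: −277 days → 19 February 2026.
Terminal disclaimer: MR-682293 expires on the earlier of 3 November 2024 and 19 February 2026.

November 3, 2024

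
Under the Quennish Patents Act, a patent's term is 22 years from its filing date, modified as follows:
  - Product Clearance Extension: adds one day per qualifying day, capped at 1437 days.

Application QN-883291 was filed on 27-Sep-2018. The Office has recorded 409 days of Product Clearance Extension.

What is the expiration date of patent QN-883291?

2041-11-10

Base term: filing date + 22 years → 27 September 2040.
Product Clearance Extension: 409 days (within the 1437-day cap) → +409 days → 10 November 2041.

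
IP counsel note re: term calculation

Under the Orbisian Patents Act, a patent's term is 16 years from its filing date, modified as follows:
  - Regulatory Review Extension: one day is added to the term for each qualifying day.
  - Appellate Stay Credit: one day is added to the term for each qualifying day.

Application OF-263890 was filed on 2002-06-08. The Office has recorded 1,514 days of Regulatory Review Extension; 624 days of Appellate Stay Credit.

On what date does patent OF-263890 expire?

Base term: filing date + 16 years → 8 June 2018.
Regulatory Review Extension: +1514 days → 31 July 2022.
Appellate Stay Credit: +624 days → 15 April 2024.

April 15, 2024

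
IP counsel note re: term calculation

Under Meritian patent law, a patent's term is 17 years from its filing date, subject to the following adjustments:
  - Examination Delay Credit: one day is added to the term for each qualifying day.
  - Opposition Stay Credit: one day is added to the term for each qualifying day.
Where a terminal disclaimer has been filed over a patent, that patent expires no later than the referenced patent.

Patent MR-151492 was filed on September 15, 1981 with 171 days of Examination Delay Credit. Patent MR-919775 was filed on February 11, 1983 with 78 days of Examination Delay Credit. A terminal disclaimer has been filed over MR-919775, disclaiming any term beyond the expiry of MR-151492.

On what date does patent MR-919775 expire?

1999-03-05

Natural term of MR-919775:
  Base: filing + 17 years → 11 February 2000.
  Examination Delay Credit: +78 days → 29 April 2000.
Expiry of referenced patent MR-151492:
  Base: filing + 17 years → 15 September 1998.
  Examination Delay Credit: +171 days → 5 March 1999.
Terminal disclaimer: MR-919775 expires on the earlier of 29 April 2000 and 5 March 1999.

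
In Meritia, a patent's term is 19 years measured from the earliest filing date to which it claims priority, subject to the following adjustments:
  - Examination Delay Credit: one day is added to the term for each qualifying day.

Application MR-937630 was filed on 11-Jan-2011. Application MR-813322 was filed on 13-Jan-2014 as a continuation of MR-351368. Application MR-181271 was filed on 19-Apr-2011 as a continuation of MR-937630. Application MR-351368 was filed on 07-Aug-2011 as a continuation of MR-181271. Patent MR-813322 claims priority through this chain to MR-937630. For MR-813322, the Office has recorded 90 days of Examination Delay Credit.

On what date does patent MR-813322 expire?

Earliest priority filing: 11 January 2011.
Base term: 11 January 2011 + 19 years → 11 January 2030.
Examination Delay Credit: +90 days → 11 April 2030.

2030-04-11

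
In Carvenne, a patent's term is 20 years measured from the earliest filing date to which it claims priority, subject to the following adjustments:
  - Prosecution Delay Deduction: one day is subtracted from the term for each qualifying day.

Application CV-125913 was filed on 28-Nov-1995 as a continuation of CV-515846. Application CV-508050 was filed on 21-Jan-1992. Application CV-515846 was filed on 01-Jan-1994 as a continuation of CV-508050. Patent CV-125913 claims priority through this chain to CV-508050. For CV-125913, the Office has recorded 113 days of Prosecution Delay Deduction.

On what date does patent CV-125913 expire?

September 30, 2011

Earliest priority filing: 21 January 1992.
Base term: 21 January 1992 + 20 years → 21 January 2012.
Prosecution Delay Deduction: −113 days → 30 September 2011.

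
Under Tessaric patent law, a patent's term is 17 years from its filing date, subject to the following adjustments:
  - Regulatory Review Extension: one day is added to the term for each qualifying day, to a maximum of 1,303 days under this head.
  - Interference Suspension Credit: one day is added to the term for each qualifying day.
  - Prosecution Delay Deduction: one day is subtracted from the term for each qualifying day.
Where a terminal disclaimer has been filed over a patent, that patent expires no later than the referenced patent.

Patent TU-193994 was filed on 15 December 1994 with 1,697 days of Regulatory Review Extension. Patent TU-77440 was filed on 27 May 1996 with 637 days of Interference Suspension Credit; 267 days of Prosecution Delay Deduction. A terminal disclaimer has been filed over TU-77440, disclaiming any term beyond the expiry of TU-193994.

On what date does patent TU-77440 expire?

June 1, 2014

Natural term of TU-77440:
  Base: filing + 17 years → 27 May 2013.
  Interference Suspension Credit: +637 days → 23 February 2015.
  Prosecution Delay Deduction: −267 days → 1 June 2014.
Expiry of referenced patent TU-193994:
  Base: filing + 17 years → 15 December 2011.
  Regulatory Review Extension: 1697 days claimed exceeds the 1303-day cap, so +1303 days → 10 July 2015.
Terminal disclaimer: TU-77440 expires on the earlier of 1 June 2014 and 10 July 2015.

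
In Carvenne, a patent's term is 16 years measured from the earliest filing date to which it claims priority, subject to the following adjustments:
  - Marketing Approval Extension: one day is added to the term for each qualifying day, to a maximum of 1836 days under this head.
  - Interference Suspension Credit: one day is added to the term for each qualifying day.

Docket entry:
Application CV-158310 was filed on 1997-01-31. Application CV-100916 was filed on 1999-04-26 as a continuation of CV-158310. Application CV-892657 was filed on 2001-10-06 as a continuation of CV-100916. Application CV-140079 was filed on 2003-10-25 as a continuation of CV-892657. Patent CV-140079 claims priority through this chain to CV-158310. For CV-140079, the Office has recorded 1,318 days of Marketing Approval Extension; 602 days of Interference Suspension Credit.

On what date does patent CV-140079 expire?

May 5, 2018

Earliest priority filing: 31 January 1997.
Base term: 31 January 1997 + 16 years → 31 January 2013.
Marketing Approval Extension: 1318 days (within the 1836-day cap) → +1318 days → 10 September 2016.
Interference Suspension Credit: +602 days → 5 May 2018.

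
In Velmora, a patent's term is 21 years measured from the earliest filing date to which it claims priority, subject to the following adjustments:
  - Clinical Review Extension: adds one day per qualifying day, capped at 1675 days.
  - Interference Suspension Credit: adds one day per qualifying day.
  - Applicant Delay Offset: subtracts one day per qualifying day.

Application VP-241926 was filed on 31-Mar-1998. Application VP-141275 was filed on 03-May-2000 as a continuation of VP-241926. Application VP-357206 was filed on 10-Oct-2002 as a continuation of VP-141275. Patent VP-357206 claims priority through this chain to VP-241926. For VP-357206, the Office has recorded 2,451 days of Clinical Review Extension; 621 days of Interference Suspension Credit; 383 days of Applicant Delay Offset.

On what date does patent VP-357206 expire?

2024-06-25

Earliest priority filing: 31 March 1998.
Base term: 31 March 1998 + 21 years → 31 March 2019.
Clinical Review Extension: 2451 days claimed exceeds the 1675-day cap, so +1675 days → 31 October 2023.
Interference Suspension Credit: +621 days → 13 July 2025.
Applicant Delay Offset: −383 days → 25 June 2024.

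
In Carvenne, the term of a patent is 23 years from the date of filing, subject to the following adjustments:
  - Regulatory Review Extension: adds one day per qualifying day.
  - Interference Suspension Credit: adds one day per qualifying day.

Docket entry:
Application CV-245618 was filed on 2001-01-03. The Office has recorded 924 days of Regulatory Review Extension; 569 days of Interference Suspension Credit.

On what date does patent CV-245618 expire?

2028-02-04

Base term: filing date + 23 years → 3 January 2024.
Regulatory Review Extension: +924 days → 15 July 2026.
Interference Suspension Credit: +569 days → 4 February 2028.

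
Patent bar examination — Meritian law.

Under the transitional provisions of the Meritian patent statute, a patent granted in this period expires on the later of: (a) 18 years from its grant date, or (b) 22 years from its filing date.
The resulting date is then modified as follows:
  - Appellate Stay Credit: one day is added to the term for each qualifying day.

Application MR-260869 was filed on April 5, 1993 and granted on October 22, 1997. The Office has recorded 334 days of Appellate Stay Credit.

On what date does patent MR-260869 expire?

(a) grant + 18 years → 22 October 2015.
(b) filing + 22 years → 5 April 2015.
Later of the two: 22 October 2015.
Appellate Stay Credit: +334 days → 20 September 2016.

September 20, 2016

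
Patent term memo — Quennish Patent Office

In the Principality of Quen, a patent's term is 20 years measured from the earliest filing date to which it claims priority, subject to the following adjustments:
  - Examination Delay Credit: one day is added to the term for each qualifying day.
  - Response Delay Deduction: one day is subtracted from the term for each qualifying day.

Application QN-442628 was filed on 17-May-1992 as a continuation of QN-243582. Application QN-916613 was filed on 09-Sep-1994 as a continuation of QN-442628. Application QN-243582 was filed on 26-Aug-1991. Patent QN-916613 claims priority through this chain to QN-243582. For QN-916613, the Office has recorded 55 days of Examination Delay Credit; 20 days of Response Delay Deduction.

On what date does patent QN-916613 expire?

September 30, 2011

Earliest priority filing: 26 August 1991.
Base term: 26 August 1991 + 20 years → 26 August 2011.
Examination Delay Credit: +55 days → 20 October 2011.
Response Delay Deduction: −20 days → 30 September 2011.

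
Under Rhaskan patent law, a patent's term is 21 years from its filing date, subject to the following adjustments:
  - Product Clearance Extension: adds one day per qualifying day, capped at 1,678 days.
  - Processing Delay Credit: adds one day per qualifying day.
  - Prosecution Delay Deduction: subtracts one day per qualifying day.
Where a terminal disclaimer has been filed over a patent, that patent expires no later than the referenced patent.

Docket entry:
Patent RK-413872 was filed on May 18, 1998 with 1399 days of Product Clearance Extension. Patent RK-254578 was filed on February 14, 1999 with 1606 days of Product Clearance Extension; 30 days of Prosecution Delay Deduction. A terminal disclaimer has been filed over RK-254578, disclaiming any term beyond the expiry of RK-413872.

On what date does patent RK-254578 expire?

2023-03-17

Natural term of RK-254578:
  Base: filing + 21 years → 14 February 2020.
  Product Clearance Extension: 1606 days (within the 1678-day cap) → +1606 days → 8 July 2024.
  Prosecution Delay Deduction: −30 days → 8 June 2024.
Expiry of referenced patent RK-413872:
  Base: filing + 21 years → 18 May 2019.
  Product Clearance Extension: 1399 days (within the 1678-day cap) → +1399 days → 17 March 2023.
Terminal disclaimer: RK-254578 expires on the earlier of 8 June 2024 and 17 March 2023.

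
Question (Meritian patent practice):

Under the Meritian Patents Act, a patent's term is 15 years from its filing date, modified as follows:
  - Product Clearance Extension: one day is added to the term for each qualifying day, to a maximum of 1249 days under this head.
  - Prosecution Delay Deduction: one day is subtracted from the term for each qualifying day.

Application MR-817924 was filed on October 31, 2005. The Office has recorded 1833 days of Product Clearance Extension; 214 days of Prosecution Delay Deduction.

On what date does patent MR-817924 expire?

September 1, 2023

Base term: filing date + 15 years → 31 October 2020.
Product Clearance Extension: 1833 days claimed exceeds the 1249-day cap, so +1249 days → 2 April 2024.
Prosecution Delay Deduction: −214 days → 1 September 2023.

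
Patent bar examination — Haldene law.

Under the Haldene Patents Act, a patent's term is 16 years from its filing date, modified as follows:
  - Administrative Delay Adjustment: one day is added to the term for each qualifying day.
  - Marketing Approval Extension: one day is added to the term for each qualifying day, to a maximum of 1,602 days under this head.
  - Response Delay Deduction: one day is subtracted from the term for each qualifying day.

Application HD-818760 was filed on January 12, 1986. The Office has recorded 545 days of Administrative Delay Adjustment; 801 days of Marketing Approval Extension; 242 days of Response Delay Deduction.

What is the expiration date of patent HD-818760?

Base term: filing date + 16 years → 12 January 2002.
Administrative Delay Adjustment: +545 days → 11 July 2003.
Marketing Approval Extension: 801 days (within the 1602-day cap) → +801 days → 19 September 2005.
Response Delay Deduction: −242 days → 20 January 2005.

January 20, 2005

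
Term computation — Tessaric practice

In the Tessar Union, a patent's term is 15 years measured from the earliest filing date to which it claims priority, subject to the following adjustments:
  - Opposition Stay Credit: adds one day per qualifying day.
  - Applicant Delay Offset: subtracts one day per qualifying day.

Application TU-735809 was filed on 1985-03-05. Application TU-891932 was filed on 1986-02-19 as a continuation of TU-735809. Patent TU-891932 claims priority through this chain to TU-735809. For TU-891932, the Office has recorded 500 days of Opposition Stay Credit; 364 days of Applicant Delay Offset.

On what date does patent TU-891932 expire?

Earliest priority filing: 5 March 1985.
Base term: 5 March 1985 + 15 years → 5 March 2000.
Opposition Stay Credit: +500 days → 18 July 2001.
Applicant Delay Offset: −364 days → 19 July 2000.

July 19, 2000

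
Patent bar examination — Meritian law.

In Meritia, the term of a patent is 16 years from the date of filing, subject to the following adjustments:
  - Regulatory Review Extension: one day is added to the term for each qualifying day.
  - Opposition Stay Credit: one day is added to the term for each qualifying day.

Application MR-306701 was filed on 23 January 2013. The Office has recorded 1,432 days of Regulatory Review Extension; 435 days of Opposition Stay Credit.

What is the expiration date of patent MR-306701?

March 5, 2034

Base term: filing date + 16 years → 23 January 2029.
Regulatory Review Extension: +1432 days → 25 December 2032.
Opposition Stay Credit: +435 days → 5 March 2034.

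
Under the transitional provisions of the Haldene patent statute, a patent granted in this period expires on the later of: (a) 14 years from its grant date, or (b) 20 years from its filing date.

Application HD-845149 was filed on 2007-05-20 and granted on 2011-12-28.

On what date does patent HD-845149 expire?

May 20, 2027

(a) grant + 14 years → 28 December 2025.
(b) filing + 20 years → 20 May 2027.
Later of the two: 20 May 2027.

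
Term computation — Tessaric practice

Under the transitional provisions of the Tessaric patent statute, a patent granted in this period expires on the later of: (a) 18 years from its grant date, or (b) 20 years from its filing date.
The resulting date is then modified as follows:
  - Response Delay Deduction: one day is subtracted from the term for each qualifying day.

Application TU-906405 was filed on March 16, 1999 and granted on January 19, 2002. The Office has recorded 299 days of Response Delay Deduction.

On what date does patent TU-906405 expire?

(a) grant + 18 years → 19 January 2020.
(b) filing + 20 years → 16 March 2019.
Later of the two: 19 January 2020.
Response Delay Deduction: −299 days → 26 March 2019.

2019-03-26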